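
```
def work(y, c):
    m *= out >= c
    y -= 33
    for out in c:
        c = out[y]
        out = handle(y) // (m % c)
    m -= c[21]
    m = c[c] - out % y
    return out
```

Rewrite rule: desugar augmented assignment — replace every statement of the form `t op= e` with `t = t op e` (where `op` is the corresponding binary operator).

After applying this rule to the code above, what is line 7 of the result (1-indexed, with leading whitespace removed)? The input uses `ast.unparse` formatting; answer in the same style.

Transformed code:
def work(y, c):
    m = m * (out >= c)
    y = y - 33
    for out in c:
        c = out[y]
        out = handle(y) // (m % c)
    m = m - c[21]
    m = c[c] - out % y
    return out

m = m - c[21]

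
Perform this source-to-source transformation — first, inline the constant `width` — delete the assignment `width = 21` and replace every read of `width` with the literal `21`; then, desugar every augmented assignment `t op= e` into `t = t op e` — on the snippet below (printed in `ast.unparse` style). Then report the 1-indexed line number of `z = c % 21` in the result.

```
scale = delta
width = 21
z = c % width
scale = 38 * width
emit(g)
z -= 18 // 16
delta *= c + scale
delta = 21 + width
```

Transformed code:
scale = delta
z = c % 21
scale = 38 * 21
emit(g)
z = z - 18 // 16
delta = delta * (c + scale)
delta = 21 + 21

2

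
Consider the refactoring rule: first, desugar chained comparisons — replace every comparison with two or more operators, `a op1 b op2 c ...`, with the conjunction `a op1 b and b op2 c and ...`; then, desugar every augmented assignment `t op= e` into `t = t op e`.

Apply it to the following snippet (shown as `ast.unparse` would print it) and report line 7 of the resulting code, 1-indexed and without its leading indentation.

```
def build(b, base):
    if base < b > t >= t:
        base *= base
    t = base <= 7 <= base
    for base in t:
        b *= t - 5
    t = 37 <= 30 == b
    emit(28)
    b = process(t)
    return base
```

Transformed code:
def build(b, base):
    if base < b and b > t and (t >= t):
        base = base * base
    t = base <= 7 and 7 <= base
    for base in t:
        b = b * (t - 5)
    t = 37 <= 30 and 30 == b
    emit(28)
    b = process(t)
    return base

t = 37 <= 30 and 30 == b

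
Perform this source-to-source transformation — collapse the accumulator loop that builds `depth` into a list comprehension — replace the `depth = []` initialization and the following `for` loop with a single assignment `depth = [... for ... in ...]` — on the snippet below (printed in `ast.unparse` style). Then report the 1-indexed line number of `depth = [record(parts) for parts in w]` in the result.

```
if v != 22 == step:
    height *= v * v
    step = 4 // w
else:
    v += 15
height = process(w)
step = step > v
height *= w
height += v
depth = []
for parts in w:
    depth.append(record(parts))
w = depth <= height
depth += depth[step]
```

10

Transformed code:
if v != 22 == step:
    height *= v * v
    step = 4 // w
else:
    v += 15
height = process(w)
step = step > v
height *= w
height += v
depth = [record(parts) for parts in w]
w = depth <= height
depth += depth[step]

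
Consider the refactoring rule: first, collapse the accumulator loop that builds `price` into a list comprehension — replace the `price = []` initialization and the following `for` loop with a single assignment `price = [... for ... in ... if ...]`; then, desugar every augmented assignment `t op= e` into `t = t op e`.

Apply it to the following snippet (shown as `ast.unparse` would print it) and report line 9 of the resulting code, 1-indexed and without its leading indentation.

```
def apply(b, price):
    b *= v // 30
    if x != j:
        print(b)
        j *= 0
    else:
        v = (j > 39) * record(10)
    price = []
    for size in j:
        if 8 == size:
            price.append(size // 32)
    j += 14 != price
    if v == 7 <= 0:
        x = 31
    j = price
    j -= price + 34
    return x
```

j = j + (14 != price)

Transformed code:
def apply(b, price):
    b = b * (v // 30)
    if x != j:
        print(b)
        j = j * 0
    else:
        v = (j > 39) * record(10)
    price = [size // 32 for size in j if 8 == size]
    j = j + (14 != price)
    if v == 7 <= 0:
        x = 31
    j = price
    j = j - (price + 34)
    return x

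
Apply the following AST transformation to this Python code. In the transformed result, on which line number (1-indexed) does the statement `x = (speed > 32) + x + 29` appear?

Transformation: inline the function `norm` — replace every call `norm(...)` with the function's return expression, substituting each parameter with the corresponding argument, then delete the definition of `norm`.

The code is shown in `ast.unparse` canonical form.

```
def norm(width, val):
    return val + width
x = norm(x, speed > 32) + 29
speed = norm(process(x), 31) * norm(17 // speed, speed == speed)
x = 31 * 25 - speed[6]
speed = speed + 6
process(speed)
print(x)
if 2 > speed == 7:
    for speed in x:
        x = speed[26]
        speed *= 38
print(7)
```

1

Transformed code:
x = (speed > 32) + x + 29
speed = (31 + process(x)) * ((speed == speed) + 17 // speed)
x = 31 * 25 - speed[6]
speed = speed + 6
process(speed)
print(x)
if 2 > speed == 7:
    for speed in x:
        x = speed[26]
        speed *= 38
print(7)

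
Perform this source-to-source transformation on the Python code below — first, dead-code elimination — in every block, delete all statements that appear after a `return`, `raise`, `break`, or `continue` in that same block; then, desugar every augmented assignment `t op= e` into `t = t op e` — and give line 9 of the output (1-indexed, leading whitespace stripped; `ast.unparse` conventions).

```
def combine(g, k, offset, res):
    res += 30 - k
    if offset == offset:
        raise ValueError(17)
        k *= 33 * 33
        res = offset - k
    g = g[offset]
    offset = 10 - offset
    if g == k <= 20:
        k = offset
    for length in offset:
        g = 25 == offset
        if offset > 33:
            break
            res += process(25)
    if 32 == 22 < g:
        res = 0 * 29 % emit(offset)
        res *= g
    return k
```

for length in offset:

Transformed code:
def combine(g, k, offset, res):
    res = res + (30 - k)
    if offset == offset:
        raise ValueError(17)
    g = g[offset]
    offset = 10 - offset
    if g == k <= 20:
        k = offset
    for length in offset:
        g = 25 == offset
        if offset > 33:
            break
    if 32 == 22 < g:
        res = 0 * 29 % emit(offset)
        res = res * g
    return k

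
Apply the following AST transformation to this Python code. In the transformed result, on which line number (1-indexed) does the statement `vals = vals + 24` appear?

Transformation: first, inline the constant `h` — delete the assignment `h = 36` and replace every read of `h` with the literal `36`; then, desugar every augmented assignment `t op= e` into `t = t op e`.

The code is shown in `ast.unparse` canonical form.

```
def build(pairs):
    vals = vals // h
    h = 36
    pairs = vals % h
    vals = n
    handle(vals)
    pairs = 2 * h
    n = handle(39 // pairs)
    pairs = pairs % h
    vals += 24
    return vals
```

9

Transformed code:
def build(pairs):
    vals = vals // 36
    pairs = vals % 36
    vals = n
    handle(vals)
    pairs = 2 * 36
    n = handle(39 // pairs)
    pairs = pairs % 36
    vals = vals + 24
    return vals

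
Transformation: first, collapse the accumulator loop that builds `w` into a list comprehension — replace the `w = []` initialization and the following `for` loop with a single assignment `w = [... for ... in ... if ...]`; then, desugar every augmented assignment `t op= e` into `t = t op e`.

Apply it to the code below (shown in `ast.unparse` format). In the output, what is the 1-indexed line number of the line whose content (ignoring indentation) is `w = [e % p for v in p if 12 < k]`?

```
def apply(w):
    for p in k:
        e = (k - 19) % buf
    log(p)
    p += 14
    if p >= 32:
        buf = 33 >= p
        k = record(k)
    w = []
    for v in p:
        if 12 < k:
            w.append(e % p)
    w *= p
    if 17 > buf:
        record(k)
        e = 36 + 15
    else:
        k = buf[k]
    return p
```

Transformed code:
def apply(w):
    for p in k:
        e = (k - 19) % buf
    log(p)
    p = p + 14
    if p >= 32:
        buf = 33 >= p
        k = record(k)
    w = [e % p for v in p if 12 < k]
    w = w * p
    if 17 > buf:
        record(k)
        e = 36 + 15
    else:
        k = buf[k]
    return p

9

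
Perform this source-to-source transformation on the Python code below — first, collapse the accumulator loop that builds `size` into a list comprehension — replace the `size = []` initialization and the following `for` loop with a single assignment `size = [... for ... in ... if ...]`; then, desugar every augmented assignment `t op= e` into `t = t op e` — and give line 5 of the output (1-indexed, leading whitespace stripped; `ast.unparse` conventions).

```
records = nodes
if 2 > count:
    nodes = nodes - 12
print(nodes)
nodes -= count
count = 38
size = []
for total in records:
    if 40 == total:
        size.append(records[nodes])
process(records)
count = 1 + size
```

nodes = nodes - count

Transformed code:
records = nodes
if 2 > count:
    nodes = nodes - 12
print(nodes)
nodes = nodes - count
count = 38
size = [records[nodes] for total in records if 40 == total]
process(records)
count = 1 + size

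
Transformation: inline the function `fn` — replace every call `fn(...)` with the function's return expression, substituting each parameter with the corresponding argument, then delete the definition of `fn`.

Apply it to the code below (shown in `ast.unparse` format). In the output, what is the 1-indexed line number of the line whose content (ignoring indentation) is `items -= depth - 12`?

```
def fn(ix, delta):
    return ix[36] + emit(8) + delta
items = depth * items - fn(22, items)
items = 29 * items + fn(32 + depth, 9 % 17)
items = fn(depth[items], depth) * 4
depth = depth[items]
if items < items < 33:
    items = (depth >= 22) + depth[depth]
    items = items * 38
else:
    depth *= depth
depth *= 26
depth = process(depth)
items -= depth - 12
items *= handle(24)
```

12

Transformed code:
items = depth * items - (22[36] + emit(8) + items)
items = 29 * items + ((32 + depth)[36] + emit(8) + 9 % 17)
items = (depth[items][36] + emit(8) + depth) * 4
depth = depth[items]
if items < items < 33:
    items = (depth >= 22) + depth[depth]
    items = items * 38
else:
    depth *= depth
depth *= 26
depth = process(depth)
items -= depth - 12
items *= handle(24)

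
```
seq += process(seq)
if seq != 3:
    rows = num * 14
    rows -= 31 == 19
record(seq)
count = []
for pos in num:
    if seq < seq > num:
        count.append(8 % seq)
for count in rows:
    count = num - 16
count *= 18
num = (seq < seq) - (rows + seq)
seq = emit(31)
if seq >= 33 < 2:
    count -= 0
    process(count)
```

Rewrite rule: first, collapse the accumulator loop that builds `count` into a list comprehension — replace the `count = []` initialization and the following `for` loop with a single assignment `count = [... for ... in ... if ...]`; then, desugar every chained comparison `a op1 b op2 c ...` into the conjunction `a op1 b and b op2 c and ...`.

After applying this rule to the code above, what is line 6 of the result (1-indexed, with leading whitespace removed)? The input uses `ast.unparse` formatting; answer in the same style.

Transformed code:
seq += process(seq)
if seq != 3:
    rows = num * 14
    rows -= 31 == 19
record(seq)
count = [8 % seq for pos in num if seq < seq and seq > num]
for count in rows:
    count = num - 16
count *= 18
num = (seq < seq) - (rows + seq)
seq = emit(31)
if seq >= 33 and 33 < 2:
    count -= 0
    process(count)

count = [8 % seq for pos in num if seq < seq and seq > num]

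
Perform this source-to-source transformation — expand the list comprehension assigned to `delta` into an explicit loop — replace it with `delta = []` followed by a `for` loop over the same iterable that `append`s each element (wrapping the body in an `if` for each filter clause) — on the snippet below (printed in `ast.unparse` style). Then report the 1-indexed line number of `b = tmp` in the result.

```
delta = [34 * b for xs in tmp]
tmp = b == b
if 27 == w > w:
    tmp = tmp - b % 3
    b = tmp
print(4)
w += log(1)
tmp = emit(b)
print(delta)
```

7

Transformed code:
delta = []
for xs in tmp:
    delta.append(34 * b)
tmp = b == b
if 27 == w > w:
    tmp = tmp - b % 3
    b = tmp
print(4)
w += log(1)
tmp = emit(b)
print(delta)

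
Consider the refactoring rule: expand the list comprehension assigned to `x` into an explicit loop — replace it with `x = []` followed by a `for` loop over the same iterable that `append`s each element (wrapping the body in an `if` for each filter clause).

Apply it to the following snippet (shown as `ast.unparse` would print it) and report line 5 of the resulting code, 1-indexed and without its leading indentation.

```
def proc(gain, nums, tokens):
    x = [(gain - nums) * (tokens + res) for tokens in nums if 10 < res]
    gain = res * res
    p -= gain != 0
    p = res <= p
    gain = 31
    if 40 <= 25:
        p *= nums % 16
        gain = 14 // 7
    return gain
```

x.append((gain - nums) * (tokens + res))

Transformed code:
def proc(gain, nums, tokens):
    x = []
    for tokens in nums:
        if 10 < res:
            x.append((gain - nums) * (tokens + res))
    gain = res * res
    p -= gain != 0
    p = res <= p
    gain = 31
    if 40 <= 25:
        p *= nums % 16
        gain = 14 // 7
    return gain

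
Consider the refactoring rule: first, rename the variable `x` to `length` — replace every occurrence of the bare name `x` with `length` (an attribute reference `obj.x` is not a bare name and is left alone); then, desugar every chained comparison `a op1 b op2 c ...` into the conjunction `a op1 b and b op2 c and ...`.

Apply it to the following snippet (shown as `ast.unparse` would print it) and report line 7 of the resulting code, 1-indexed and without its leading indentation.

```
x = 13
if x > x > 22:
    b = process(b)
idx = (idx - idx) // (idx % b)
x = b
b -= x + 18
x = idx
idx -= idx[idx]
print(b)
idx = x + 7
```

Transformed code:
length = 13
if length > length and length > 22:
    b = process(b)
idx = (idx - idx) // (idx % b)
length = b
b -= length + 18
length = idx
idx -= idx[idx]
print(b)
idx = length + 7

length = idx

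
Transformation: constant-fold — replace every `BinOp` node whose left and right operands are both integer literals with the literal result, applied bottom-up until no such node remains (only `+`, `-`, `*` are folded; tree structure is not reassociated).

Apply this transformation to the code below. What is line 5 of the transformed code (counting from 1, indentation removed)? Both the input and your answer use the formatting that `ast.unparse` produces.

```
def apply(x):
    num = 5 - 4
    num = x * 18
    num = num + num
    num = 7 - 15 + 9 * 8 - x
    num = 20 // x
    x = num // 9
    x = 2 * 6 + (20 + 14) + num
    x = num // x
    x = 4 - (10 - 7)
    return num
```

Transformed code:
def apply(x):
    num = 1
    num = x * 18
    num = num + num
    num = 64 - x
    num = 20 // x
    x = num // 9
    x = 46 + num
    x = num // x
    x = 1
    return num

num = 64 - x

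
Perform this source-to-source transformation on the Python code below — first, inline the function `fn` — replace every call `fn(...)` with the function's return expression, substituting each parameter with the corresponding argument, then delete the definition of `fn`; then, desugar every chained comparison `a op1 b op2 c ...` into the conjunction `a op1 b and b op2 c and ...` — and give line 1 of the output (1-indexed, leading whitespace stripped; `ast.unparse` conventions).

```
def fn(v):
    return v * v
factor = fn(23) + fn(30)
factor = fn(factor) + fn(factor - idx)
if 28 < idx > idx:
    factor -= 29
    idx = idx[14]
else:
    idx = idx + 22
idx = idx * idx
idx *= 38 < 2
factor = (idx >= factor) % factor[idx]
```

factor = 23 * 23 + 30 * 30

Transformed code:
factor = 23 * 23 + 30 * 30
factor = factor * factor + (factor - idx) * (factor - idx)
if 28 < idx and idx > idx:
    factor -= 29
    idx = idx[14]
else:
    idx = idx + 22
idx = idx * idx
idx *= 38 < 2
factor = (idx >= factor) % factor[idx]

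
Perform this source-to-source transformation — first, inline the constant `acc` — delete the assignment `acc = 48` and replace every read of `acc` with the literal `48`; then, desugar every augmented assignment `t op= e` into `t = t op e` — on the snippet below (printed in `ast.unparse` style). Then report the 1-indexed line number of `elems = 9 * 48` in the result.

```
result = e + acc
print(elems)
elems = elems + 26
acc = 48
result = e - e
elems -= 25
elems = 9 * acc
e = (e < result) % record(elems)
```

6

Transformed code:
result = e + 48
print(elems)
elems = elems + 26
result = e - e
elems = elems - 25
elems = 9 * 48
e = (e < result) % record(elems)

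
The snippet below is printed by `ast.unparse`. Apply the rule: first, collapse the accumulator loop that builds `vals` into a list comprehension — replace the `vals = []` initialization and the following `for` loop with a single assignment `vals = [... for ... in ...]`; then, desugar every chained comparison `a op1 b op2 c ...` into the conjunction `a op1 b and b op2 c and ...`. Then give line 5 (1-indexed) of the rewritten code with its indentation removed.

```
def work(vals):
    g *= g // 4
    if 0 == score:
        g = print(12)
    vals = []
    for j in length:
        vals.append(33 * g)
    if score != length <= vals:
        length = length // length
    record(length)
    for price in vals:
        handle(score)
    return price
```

Transformed code:
def work(vals):
    g *= g // 4
    if 0 == score:
        g = print(12)
    vals = [33 * g for j in length]
    if score != length and length <= vals:
        length = length // length
    record(length)
    for price in vals:
        handle(score)
    return price

vals = [33 * g for j in length]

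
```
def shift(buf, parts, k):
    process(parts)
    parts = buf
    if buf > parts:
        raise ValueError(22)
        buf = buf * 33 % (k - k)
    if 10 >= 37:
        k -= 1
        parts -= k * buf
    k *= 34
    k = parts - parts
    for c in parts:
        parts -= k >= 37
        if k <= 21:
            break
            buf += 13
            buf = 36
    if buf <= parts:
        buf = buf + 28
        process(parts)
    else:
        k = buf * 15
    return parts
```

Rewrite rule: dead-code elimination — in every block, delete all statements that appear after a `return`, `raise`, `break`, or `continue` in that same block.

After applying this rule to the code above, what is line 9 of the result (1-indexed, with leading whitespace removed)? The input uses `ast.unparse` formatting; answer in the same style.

k *= 34

Transformed code:
def shift(buf, parts, k):
    process(parts)
    parts = buf
    if buf > parts:
        raise ValueError(22)
    if 10 >= 37:
        k -= 1
        parts -= k * buf
    k *= 34
    k = parts - parts
    for c in parts:
        parts -= k >= 37
        if k <= 21:
            break
    if buf <= parts:
        buf = buf + 28
        process(parts)
    else:
        k = buf * 15
    return parts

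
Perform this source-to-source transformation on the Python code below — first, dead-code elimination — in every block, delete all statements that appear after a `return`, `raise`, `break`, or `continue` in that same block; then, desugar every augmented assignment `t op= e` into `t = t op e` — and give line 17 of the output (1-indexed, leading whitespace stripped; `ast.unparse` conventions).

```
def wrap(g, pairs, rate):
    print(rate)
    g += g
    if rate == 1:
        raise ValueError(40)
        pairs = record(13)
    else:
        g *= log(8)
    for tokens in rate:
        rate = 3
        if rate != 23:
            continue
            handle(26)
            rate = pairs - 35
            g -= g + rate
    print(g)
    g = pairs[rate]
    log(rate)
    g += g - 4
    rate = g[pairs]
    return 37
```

Transformed code:
def wrap(g, pairs, rate):
    print(rate)
    g = g + g
    if rate == 1:
        raise ValueError(40)
    else:
        g = g * log(8)
    for tokens in rate:
        rate = 3
        if rate != 23:
            continue
    print(g)
    g = pairs[rate]
    log(rate)
    g = g + (g - 4)
    rate = g[pairs]
    return 37

return 37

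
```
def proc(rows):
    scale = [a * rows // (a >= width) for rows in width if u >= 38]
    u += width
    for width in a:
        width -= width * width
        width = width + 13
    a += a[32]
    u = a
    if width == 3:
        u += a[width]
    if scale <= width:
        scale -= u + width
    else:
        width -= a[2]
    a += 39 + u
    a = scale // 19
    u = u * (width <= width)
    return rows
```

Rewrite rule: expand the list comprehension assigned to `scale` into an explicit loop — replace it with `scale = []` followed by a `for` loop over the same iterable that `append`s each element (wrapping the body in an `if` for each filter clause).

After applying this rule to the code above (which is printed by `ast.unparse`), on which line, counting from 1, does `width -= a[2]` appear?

17

Transformed code:
def proc(rows):
    scale = []
    for rows in width:
        if u >= 38:
            scale.append(a * rows // (a >= width))
    u += width
    for width in a:
        width -= width * width
        width = width + 13
    a += a[32]
    u = a
    if width == 3:
        u += a[width]
    if scale <= width:
        scale -= u + width
    else:
        width -= a[2]
    a += 39 + u
    a = scale // 19
    u = u * (width <= width)
    return rows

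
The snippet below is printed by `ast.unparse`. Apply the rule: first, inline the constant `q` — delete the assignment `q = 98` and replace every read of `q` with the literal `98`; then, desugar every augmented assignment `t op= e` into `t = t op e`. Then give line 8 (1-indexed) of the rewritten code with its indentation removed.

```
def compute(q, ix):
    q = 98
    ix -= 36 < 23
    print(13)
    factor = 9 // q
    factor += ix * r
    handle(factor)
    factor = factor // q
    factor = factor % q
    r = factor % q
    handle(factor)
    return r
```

factor = factor % 98

Transformed code:
def compute(q, ix):
    ix = ix - (36 < 23)
    print(13)
    factor = 9 // 98
    factor = factor + ix * r
    handle(factor)
    factor = factor // 98
    factor = factor % 98
    r = factor % 98
    handle(factor)
    return r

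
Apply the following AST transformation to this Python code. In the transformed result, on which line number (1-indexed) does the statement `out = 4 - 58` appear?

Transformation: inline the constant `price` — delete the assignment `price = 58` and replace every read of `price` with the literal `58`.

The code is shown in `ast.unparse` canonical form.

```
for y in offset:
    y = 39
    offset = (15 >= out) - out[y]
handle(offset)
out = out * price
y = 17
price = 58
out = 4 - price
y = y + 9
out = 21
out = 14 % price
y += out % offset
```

Transformed code:
for y in offset:
    y = 39
    offset = (15 >= out) - out[y]
handle(offset)
out = out * 58
y = 17
out = 4 - 58
y = y + 9
out = 21
out = 14 % 58
y += out % offset

7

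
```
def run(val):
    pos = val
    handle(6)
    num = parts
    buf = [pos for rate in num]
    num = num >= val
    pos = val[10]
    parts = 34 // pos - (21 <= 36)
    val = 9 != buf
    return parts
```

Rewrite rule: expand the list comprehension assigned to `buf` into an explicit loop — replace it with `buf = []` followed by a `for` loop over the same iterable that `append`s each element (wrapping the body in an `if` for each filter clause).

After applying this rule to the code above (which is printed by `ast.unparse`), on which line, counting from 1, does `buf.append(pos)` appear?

7

Transformed code:
def run(val):
    pos = val
    handle(6)
    num = parts
    buf = []
    for rate in num:
        buf.append(pos)
    num = num >= val
    pos = val[10]
    parts = 34 // pos - (21 <= 36)
    val = 9 != buf
    return parts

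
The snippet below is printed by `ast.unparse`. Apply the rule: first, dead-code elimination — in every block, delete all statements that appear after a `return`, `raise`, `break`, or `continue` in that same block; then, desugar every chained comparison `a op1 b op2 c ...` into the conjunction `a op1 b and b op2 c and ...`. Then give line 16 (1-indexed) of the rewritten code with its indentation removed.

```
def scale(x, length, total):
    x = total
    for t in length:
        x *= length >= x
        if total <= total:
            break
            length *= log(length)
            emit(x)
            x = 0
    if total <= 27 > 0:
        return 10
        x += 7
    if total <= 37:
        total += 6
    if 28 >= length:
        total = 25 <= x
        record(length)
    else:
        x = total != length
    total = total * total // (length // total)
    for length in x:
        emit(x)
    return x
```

total = total * total // (length // total)

Transformed code:
def scale(x, length, total):
    x = total
    for t in length:
        x *= length >= x
        if total <= total:
            break
    if total <= 27 and 27 > 0:
        return 10
    if total <= 37:
        total += 6
    if 28 >= length:
        total = 25 <= x
        record(length)
    else:
        x = total != length
    total = total * total // (length // total)
    for length in x:
        emit(x)
    return x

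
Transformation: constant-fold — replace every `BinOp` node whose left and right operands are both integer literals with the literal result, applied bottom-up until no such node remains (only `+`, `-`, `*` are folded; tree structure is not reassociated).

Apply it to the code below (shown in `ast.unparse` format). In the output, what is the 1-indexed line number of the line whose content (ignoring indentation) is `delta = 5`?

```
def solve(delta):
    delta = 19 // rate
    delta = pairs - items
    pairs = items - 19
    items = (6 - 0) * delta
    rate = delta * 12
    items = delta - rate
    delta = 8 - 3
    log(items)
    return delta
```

Transformed code:
def solve(delta):
    delta = 19 // rate
    delta = pairs - items
    pairs = items - 19
    items = 6 * delta
    rate = delta * 12
    items = delta - rate
    delta = 5
    log(items)
    return delta

8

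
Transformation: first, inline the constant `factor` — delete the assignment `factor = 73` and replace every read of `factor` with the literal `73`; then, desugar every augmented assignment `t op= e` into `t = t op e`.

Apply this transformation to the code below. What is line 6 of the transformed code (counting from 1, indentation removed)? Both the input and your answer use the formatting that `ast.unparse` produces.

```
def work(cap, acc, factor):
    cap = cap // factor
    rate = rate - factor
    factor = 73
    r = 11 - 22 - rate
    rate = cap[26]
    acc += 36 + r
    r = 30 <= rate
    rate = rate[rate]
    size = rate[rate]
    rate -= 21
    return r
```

acc = acc + (36 + r)

Transformed code:
def work(cap, acc, factor):
    cap = cap // 73
    rate = rate - 73
    r = 11 - 22 - rate
    rate = cap[26]
    acc = acc + (36 + r)
    r = 30 <= rate
    rate = rate[rate]
    size = rate[rate]
    rate = rate - 21
    return r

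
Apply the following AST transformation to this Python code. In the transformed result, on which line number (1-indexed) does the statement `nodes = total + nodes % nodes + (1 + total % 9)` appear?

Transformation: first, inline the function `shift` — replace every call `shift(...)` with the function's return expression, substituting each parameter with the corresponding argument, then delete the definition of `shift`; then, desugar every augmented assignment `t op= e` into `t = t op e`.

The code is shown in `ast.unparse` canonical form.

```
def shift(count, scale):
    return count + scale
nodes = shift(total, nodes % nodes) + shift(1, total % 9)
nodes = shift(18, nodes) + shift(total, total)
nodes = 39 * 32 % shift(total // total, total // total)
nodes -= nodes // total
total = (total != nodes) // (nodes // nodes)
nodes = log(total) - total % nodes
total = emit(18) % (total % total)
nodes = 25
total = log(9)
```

Transformed code:
nodes = total + nodes % nodes + (1 + total % 9)
nodes = 18 + nodes + (total + total)
nodes = 39 * 32 % (total // total + total // total)
nodes = nodes - nodes // total
total = (total != nodes) // (nodes // nodes)
nodes = log(total) - total % nodes
total = emit(18) % (total % total)
nodes = 25
total = log(9)

1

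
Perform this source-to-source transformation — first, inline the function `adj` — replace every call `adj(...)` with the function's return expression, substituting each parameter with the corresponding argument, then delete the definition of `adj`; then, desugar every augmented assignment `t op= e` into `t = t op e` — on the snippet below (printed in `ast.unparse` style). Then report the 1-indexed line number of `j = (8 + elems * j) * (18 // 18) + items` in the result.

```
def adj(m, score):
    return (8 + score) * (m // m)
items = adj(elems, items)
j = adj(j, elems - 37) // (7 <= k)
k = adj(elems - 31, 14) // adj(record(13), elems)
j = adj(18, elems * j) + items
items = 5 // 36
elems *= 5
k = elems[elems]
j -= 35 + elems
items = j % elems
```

Transformed code:
items = (8 + items) * (elems // elems)
j = (8 + (elems - 37)) * (j // j) // (7 <= k)
k = (8 + 14) * ((elems - 31) // (elems - 31)) // ((8 + elems) * (record(13) // record(13)))
j = (8 + elems * j) * (18 // 18) + items
items = 5 // 36
elems = elems * 5
k = elems[elems]
j = j - (35 + elems)
items = j % elems

4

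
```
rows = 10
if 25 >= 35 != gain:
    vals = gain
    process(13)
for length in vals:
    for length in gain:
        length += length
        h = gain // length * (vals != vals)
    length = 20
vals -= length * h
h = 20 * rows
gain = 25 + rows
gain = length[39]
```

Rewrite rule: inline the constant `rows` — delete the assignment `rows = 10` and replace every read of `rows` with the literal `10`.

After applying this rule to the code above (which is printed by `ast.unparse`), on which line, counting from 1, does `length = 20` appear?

Transformed code:
if 25 >= 35 != gain:
    vals = gain
    process(13)
for length in vals:
    for length in gain:
        length += length
        h = gain // length * (vals != vals)
    length = 20
vals -= length * h
h = 20 * 10
gain = 25 + 10
gain = length[39]

8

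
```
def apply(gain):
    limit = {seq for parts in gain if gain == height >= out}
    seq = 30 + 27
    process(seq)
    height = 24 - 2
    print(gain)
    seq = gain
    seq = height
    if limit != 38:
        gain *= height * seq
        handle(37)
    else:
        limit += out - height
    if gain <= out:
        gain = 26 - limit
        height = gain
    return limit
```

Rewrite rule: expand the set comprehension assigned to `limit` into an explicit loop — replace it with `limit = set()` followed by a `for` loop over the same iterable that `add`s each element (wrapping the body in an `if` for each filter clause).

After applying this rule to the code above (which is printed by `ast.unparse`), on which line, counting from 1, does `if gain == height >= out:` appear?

Transformed code:
def apply(gain):
    limit = set()
    for parts in gain:
        if gain == height >= out:
            limit.add(seq)
    seq = 30 + 27
    process(seq)
    height = 24 - 2
    print(gain)
    seq = gain
    seq = height
    if limit != 38:
        gain *= height * seq
        handle(37)
    else:
        limit += out - height
    if gain <= out:
        gain = 26 - limit
        height = gain
    return limit

4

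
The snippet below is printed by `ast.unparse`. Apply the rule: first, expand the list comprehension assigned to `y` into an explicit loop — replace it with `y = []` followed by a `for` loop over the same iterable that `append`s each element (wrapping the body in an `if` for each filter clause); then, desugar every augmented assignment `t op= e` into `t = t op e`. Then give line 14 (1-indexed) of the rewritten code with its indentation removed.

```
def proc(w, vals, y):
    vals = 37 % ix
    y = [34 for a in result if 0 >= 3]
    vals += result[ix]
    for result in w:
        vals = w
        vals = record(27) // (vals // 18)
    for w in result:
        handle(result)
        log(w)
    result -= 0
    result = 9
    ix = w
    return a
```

Transformed code:
def proc(w, vals, y):
    vals = 37 % ix
    y = []
    for a in result:
        if 0 >= 3:
            y.append(34)
    vals = vals + result[ix]
    for result in w:
        vals = w
        vals = record(27) // (vals // 18)
    for w in result:
        handle(result)
        log(w)
    result = result - 0
    result = 9
    ix = w
    return a

result = result - 0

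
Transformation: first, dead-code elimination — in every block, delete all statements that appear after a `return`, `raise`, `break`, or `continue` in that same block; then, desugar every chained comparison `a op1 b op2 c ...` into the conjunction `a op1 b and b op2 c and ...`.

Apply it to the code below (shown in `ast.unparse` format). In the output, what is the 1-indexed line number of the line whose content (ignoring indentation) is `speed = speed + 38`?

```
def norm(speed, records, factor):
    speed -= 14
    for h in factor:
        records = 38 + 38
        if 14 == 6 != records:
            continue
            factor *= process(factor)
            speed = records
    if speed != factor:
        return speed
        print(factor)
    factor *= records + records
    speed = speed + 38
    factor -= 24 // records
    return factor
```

10

Transformed code:
def norm(speed, records, factor):
    speed -= 14
    for h in factor:
        records = 38 + 38
        if 14 == 6 and 6 != records:
            continue
    if speed != factor:
        return speed
    factor *= records + records
    speed = speed + 38
    factor -= 24 // records
    return factor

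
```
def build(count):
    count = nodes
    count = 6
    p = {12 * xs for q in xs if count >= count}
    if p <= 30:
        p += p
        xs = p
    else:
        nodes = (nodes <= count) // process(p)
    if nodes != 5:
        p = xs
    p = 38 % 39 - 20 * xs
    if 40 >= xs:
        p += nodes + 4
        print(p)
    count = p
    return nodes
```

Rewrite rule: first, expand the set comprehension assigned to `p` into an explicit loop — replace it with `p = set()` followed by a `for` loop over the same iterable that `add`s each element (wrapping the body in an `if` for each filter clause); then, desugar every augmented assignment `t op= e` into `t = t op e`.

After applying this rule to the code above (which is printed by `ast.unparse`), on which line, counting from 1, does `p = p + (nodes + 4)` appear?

Transformed code:
def build(count):
    count = nodes
    count = 6
    p = set()
    for q in xs:
        if count >= count:
            p.add(12 * xs)
    if p <= 30:
        p = p + p
        xs = p
    else:
        nodes = (nodes <= count) // process(p)
    if nodes != 5:
        p = xs
    p = 38 % 39 - 20 * xs
    if 40 >= xs:
        p = p + (nodes + 4)
        print(p)
    count = p
    return nodes

17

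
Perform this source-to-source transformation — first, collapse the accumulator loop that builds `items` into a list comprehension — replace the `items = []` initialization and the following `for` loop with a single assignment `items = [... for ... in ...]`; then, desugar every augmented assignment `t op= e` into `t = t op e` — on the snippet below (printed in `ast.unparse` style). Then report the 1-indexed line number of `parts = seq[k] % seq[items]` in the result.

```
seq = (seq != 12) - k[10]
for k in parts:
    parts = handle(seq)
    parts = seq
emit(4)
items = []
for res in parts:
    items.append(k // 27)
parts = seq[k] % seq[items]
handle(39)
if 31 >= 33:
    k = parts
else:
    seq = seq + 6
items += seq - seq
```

7

Transformed code:
seq = (seq != 12) - k[10]
for k in parts:
    parts = handle(seq)
    parts = seq
emit(4)
items = [k // 27 for res in parts]
parts = seq[k] % seq[items]
handle(39)
if 31 >= 33:
    k = parts
else:
    seq = seq + 6
items = items + (seq - seq)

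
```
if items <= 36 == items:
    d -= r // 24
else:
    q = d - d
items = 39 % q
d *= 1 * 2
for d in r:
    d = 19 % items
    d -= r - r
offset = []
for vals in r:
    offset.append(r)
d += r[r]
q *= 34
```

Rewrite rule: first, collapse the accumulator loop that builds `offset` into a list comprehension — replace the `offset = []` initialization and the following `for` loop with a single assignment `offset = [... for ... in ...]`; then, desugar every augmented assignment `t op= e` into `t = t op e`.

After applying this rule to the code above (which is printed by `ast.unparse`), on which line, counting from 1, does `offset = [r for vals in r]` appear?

Transformed code:
if items <= 36 == items:
    d = d - r // 24
else:
    q = d - d
items = 39 % q
d = d * (1 * 2)
for d in r:
    d = 19 % items
    d = d - (r - r)
offset = [r for vals in r]
d = d + r[r]
q = q * 34

10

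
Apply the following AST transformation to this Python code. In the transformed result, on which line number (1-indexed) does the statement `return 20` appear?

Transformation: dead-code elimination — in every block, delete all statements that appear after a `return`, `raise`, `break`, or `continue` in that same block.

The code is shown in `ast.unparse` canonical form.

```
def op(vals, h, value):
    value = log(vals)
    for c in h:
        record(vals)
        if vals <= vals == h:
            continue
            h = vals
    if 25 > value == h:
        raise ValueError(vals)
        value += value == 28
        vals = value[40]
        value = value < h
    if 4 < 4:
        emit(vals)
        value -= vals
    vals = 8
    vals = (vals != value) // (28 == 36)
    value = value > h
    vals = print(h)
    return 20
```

Transformed code:
def op(vals, h, value):
    value = log(vals)
    for c in h:
        record(vals)
        if vals <= vals == h:
            continue
    if 25 > value == h:
        raise ValueError(vals)
    if 4 < 4:
        emit(vals)
        value -= vals
    vals = 8
    vals = (vals != value) // (28 == 36)
    value = value > h
    vals = print(h)
    return 20

16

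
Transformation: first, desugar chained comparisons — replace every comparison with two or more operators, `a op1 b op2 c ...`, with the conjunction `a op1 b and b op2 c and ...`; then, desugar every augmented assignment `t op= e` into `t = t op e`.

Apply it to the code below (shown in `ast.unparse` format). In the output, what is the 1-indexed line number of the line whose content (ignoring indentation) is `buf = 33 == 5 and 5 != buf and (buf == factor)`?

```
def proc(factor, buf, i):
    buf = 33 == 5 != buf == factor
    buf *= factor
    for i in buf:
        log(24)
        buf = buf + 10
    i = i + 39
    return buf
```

Transformed code:
def proc(factor, buf, i):
    buf = 33 == 5 and 5 != buf and (buf == factor)
    buf = buf * factor
    for i in buf:
        log(24)
        buf = buf + 10
    i = i + 39
    return buf

2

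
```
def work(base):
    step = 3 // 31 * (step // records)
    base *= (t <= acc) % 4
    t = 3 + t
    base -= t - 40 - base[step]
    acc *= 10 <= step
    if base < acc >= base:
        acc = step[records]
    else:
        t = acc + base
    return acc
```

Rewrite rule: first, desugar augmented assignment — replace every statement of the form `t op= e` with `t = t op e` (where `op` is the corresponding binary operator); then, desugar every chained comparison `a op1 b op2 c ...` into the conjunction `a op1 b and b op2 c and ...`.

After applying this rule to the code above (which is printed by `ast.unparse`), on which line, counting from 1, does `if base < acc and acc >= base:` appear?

Transformed code:
def work(base):
    step = 3 // 31 * (step // records)
    base = base * ((t <= acc) % 4)
    t = 3 + t
    base = base - (t - 40 - base[step])
    acc = acc * (10 <= step)
    if base < acc and acc >= base:
        acc = step[records]
    else:
        t = acc + base
    return acc

7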